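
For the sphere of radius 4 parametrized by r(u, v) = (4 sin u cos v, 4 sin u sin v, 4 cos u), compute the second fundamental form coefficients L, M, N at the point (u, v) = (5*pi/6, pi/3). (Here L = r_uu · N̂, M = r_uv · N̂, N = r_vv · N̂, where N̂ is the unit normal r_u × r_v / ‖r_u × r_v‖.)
L = -4;  M = 0;  N = -1

Compute the unit normal N̂(u, v) = (sin(u)^2*cos(v)/Abs(sin(u)), sin(u)^2*sin(v)/Abs(sin(u)), sin(2*u)/(2*Abs(sin(u)))), and the second partials r_uu, r_uv, r_vv. Take dot products:
  L(u, v) = r_uu · N̂ = -4*sin(u)/Abs(sin(u)),
  M(u, v) = r_uv · N̂ = 0,
  N(u, v) = r_vv · N̂ = -4*sin(u)^3/Abs(sin(u)).
Evaluating at (u, v) = (5*pi/6, pi/3):
  L = -4, M = 0, N = -1.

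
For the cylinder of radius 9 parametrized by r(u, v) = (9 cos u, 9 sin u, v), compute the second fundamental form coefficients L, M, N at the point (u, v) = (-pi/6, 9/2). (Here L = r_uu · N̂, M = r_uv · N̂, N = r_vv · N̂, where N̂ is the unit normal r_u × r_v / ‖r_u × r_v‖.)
L = -9;  M = 0;  N = 0

Compute the unit normal N̂(u, v) = (cos(u), sin(u), 0), and the second partials r_uu, r_uv, r_vv. Take dot products:
  L(u, v) = r_uu · N̂ = -9,
  M(u, v) = r_uv · N̂ = 0,
  N(u, v) = r_vv · N̂ = 0.
Evaluating at (u, v) = (-pi/6, 9/2):
  L = -9, M = 0, N = 0.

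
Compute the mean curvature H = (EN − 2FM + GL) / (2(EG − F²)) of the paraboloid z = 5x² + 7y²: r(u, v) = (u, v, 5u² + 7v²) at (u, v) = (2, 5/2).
H = 993*sqrt(1626)/293764

With E = 100*u^2 + 1, F = 140*u*v, G = 196*v^2 + 1, L = 10/sqrt(100*u^2 + 196*v^2 + 1), M = 0, N = 14/sqrt(100*u^2 + 196*v^2 + 1), assemble
  H = (EN − 2FM + GL) / (2(EG − F²)) = 4*(175*u^2 + 245*v^2 + 3)/(100*u^2 + 196*v^2 + 1)^(3/2).
At (u, v) = (2, 5/2): H = 993*sqrt(1626)/293764.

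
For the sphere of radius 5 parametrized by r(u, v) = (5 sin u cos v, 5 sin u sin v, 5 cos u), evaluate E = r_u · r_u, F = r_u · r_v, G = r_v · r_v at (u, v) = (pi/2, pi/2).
E = 25;  F = 0;  G = 25

Partials: r_u = (5*cos(u)*cos(v), 5*sin(v)*cos(u), -5*sin(u)), r_v = (-5*sin(u)*sin(v), 5*sin(u)*cos(v), 0). As functions of (u, v):
  E = r_u · r_u = 25,
  F = r_u · r_v = 0,
  G = r_v · r_v = 25*sin(u)^2.
Evaluating at (u, v) = (pi/2, pi/2): E = 25, F = 0, G = 25.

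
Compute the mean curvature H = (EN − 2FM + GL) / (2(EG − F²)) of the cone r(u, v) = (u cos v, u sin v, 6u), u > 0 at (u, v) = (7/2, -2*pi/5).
H = 6*sqrt(37)/259

With E = 37, F = 0, G = u^2, L = 0, M = 0, N = 6*sqrt(37)*u^2/(37*Abs(u)), assemble
  H = (EN − 2FM + GL) / (2(EG − F²)) = 3*sqrt(37)/(37*Abs(u)).
At (u, v) = (7/2, -2*pi/5): H = 6*sqrt(37)/259.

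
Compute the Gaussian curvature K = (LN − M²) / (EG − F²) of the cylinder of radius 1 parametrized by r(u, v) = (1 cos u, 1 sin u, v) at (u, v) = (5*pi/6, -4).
K = 0

Coefficients of the first fundamental form: E = 1, F = 0, G = 1.
Coefficients of the second fundamental form: L = -1, M = 0, N = 0.
Assemble K = (LN − M²)/(EG − F²) = 0. At (u, v) = (5*pi/6, -4): K = 0.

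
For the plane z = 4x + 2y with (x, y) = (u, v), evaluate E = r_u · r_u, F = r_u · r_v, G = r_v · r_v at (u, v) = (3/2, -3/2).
E = 17;  F = 8;  G = 5

Partials: r_u = (1, 0, 4), r_v = (0, 1, 2). As functions of (u, v):
  E = r_u · r_u = 17,
  F = r_u · r_v = 8,
  G = r_v · r_v = 5.
Evaluating at (u, v) = (3/2, -3/2): E = 17, F = 8, G = 5.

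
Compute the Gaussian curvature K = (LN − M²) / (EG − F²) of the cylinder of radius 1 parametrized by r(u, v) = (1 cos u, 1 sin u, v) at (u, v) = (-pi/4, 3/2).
K = 0

Coefficients of the first fundamental form: E = 1, F = 0, G = 1.
Coefficients of the second fundamental form: L = -1, M = 0, N = 0.
Assemble K = (LN − M²)/(EG − F²) = 0. At (u, v) = (-pi/4, 3/2): K = 0.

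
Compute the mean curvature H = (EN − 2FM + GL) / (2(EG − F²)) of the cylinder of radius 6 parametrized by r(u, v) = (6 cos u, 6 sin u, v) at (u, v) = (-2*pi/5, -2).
H = -1/12

With E = 36, F = 0, G = 1, L = -6, M = 0, N = 0, assemble
  H = (EN − 2FM + GL) / (2(EG − F²)) = -1/12.
At (u, v) = (-2*pi/5, -2): H = -1/12.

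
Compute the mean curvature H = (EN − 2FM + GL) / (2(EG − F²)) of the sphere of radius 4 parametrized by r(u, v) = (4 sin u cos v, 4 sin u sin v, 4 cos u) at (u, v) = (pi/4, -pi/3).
H = -1/4

With E = 16, F = 0, G = 16*sin(u)^2, L = -4*sin(u)/Abs(sin(u)), M = 0, N = -4*sin(u)^3/Abs(sin(u)), assemble
  H = (EN − 2FM + GL) / (2(EG − F²)) = -sin(u)/(4*Abs(sin(u))).
At (u, v) = (pi/4, -pi/3): H = -1/4.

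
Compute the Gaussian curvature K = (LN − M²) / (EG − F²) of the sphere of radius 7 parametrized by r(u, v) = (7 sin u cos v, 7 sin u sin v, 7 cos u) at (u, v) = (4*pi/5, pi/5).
K = 1/49

Coefficients of the first fundamental form: E = 49, F = 0, G = 49*sin(u)^2.
Coefficients of the second fundamental form: L = -7*sin(u)/Abs(sin(u)), M = 0, N = -7*sin(u)^3/Abs(sin(u)).
Assemble K = (LN − M²)/(EG − F²) = 1/49. At (u, v) = (4*pi/5, pi/5): K = 1/49.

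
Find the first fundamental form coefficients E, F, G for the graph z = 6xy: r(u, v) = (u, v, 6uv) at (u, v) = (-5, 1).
E = 37;  F = -180;  G = 901

Partials: r_u = (1, 0, 6*v), r_v = (0, 1, 6*u). As functions of (u, v):
  E = r_u · r_u = 36*v^2 + 1,
  F = r_u · r_v = 36*u*v,
  G = r_v · r_v = 36*u^2 + 1.
Evaluating at (u, v) = (-5, 1): E = 37, F = -180, G = 901.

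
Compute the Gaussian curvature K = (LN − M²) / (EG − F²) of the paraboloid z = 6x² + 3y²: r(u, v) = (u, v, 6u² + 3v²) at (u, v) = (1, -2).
K = 72/83521

Coefficients of the first fundamental form: E = 144*u^2 + 1, F = 72*u*v, G = 36*v^2 + 1.
Coefficients of the second fundamental form: L = 12/sqrt(144*u^2 + 36*v^2 + 1), M = 0, N = 6/sqrt(144*u^2 + 36*v^2 + 1).
Assemble K = (LN − M²)/(EG − F²) = 72/(20736*u^4 + 10368*u^2*v^2 + 288*u^2 + 1296*v^4 + 72*v^2 + 1). At (u, v) = (1, -2): K = 72/83521.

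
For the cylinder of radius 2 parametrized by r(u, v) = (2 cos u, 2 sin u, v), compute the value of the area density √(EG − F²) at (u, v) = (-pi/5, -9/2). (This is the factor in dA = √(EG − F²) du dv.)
√(EG − F²)|_{(-pi/5, -9/2)} = 2

E = 4, F = 0, G = 1, so EG − F² = 4. Taking the positive square root: √(EG − F²) = 2. At (u, v) = (-pi/5, -9/2): 2.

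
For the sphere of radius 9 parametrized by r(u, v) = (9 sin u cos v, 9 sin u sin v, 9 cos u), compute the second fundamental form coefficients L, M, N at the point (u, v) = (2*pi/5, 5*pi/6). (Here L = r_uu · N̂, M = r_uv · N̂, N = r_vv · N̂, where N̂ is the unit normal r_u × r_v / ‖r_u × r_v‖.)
L = -9;  M = 0;  N = -45/8 - 9*sqrt(5)/8

Compute the unit normal N̂(u, v) = (sin(u)^2*cos(v)/Abs(sin(u)), sin(u)^2*sin(v)/Abs(sin(u)), sin(2*u)/(2*Abs(sin(u)))), and the second partials r_uu, r_uv, r_vv. Take dot products:
  L(u, v) = r_uu · N̂ = -9*sin(u)/Abs(sin(u)),
  M(u, v) = r_uv · N̂ = 0,
  N(u, v) = r_vv · N̂ = -9*sin(u)^3/Abs(sin(u)).
Evaluating at (u, v) = (2*pi/5, 5*pi/6):
  L = -9, M = 0, N = -45/8 - 9*sqrt(5)/8.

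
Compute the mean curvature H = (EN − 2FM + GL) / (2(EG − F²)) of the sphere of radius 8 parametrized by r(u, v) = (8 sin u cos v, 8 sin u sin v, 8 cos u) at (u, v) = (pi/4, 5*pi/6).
H = -1/8

With E = 64, F = 0, G = 64*sin(u)^2, L = -8*sin(u)/Abs(sin(u)), M = 0, N = -8*sin(u)^3/Abs(sin(u)), assemble
  H = (EN − 2FM + GL) / (2(EG − F²)) = -sin(u)/(8*Abs(sin(u))).
At (u, v) = (pi/4, 5*pi/6): H = -1/8.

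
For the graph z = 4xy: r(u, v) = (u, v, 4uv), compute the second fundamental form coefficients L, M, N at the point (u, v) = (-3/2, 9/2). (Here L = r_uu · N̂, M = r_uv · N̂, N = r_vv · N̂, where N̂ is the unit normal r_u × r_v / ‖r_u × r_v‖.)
L = 0;  M = 4/19;  N = 0

Compute the unit normal N̂(u, v) = (-4*v/sqrt(16*u^2 + 16*v^2 + 1), -4*u/sqrt(16*u^2 + 16*v^2 + 1), 1/sqrt(16*u^2 + 16*v^2 + 1)), and the second partials r_uu, r_uv, r_vv. Take dot products:
  L(u, v) = r_uu · N̂ = 0,
  M(u, v) = r_uv · N̂ = 4/sqrt(16*u^2 + 16*v^2 + 1),
  N(u, v) = r_vv · N̂ = 0.
Evaluating at (u, v) = (-3/2, 9/2):
  L = 0, M = 4/19, N = 0.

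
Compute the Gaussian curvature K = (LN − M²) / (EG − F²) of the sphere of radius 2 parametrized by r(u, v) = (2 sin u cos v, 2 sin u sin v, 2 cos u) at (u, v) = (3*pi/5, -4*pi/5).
K = 1/4

Coefficients of the first fundamental form: E = 4, F = 0, G = 4*sin(u)^2.
Coefficients of the second fundamental form: L = -2*sin(u)/Abs(sin(u)), M = 0, N = -2*sin(u)^3/Abs(sin(u)).
Assemble K = (LN − M²)/(EG − F²) = 1/4. At (u, v) = (3*pi/5, -4*pi/5): K = 1/4.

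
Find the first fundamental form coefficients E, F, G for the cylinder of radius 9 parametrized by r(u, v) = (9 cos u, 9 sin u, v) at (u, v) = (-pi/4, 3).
E = 81;  F = 0;  G = 1

Partials: r_u = (-9*sin(u), 9*cos(u), 0), r_v = (0, 0, 1). As functions of (u, v):
  E = r_u · r_u = 81,
  F = r_u · r_v = 0,
  G = r_v · r_v = 1.
Evaluating at (u, v) = (-pi/4, 3): E = 81, F = 0, G = 1.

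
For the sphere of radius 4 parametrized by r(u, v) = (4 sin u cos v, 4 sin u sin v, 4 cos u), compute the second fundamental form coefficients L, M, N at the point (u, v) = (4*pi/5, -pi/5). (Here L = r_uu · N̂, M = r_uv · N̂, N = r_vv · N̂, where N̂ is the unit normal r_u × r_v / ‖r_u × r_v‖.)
L = -4;  M = 0;  N = -5/2 + sqrt(5)/2

Compute the unit normal N̂(u, v) = (sin(u)^2*cos(v)/Abs(sin(u)), sin(u)^2*sin(v)/Abs(sin(u)), sin(2*u)/(2*Abs(sin(u)))), and the second partials r_uu, r_uv, r_vv. Take dot products:
  L(u, v) = r_uu · N̂ = -4*sin(u)/Abs(sin(u)),
  M(u, v) = r_uv · N̂ = 0,
  N(u, v) = r_vv · N̂ = -4*sin(u)^3/Abs(sin(u)).
Evaluating at (u, v) = (4*pi/5, -pi/5):
  L = -4, M = 0, N = -5/2 + sqrt(5)/2.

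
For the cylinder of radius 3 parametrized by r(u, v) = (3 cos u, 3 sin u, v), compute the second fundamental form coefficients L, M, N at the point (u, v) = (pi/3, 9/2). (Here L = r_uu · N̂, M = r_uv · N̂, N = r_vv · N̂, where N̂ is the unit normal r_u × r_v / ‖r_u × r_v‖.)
L = -3;  M = 0;  N = 0

Compute the unit normal N̂(u, v) = (cos(u), sin(u), 0), and the second partials r_uu, r_uv, r_vv. Take dot products:
  L(u, v) = r_uu · N̂ = -3,
  M(u, v) = r_uv · N̂ = 0,
  N(u, v) = r_vv · N̂ = 0.
Evaluating at (u, v) = (pi/3, 9/2):
  L = -3, M = 0, N = 0.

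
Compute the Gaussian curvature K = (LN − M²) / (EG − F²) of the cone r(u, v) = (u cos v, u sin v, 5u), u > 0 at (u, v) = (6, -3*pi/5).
K = 0

Coefficients of the first fundamental form: E = 26, F = 0, G = u^2.
Coefficients of the second fundamental form: L = 0, M = 0, N = 5*sqrt(26)*u^2/(26*Abs(u)).
Assemble K = (LN − M²)/(EG − F²) = 0. At (u, v) = (6, -3*pi/5): K = 0.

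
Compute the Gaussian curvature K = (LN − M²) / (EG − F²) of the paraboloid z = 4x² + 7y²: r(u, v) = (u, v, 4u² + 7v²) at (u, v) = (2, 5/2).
K = 28/549081

Coefficients of the first fundamental form: E = 64*u^2 + 1, F = 112*u*v, G = 196*v^2 + 1.
Coefficients of the second fundamental form: L = 8/sqrt(64*u^2 + 196*v^2 + 1), M = 0, N = 14/sqrt(64*u^2 + 196*v^2 + 1).
Assemble K = (LN − M²)/(EG − F²) = 112/(4096*u^4 + 25088*u^2*v^2 + 128*u^2 + 38416*v^4 + 392*v^2 + 1). At (u, v) = (2, 5/2): K = 28/549081.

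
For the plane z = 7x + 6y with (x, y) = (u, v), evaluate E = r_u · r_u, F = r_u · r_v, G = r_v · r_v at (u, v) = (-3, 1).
E = 50;  F = 42;  G = 37

Partials: r_u = (1, 0, 7), r_v = (0, 1, 6). As functions of (u, v):
  E = r_u · r_u = 50,
  F = r_u · r_v = 42,
  G = r_v · r_v = 37.
Evaluating at (u, v) = (-3, 1): E = 50, F = 42, G = 37.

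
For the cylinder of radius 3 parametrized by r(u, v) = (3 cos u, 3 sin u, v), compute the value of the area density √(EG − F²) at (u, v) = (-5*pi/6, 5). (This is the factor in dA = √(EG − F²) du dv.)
√(EG − F²)|_{(-5*pi/6, 5)} = 3

E = 9, F = 0, G = 1, so EG − F² = 9. Taking the positive square root: √(EG − F²) = 3. At (u, v) = (-5*pi/6, 5): 3.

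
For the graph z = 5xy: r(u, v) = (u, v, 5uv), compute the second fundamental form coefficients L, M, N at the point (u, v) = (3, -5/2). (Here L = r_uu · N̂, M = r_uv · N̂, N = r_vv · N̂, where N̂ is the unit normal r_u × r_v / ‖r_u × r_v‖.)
L = 0;  M = 10*sqrt(1529)/1529;  N = 0

Compute the unit normal N̂(u, v) = (-5*v/sqrt(25*u^2 + 25*v^2 + 1), -5*u/sqrt(25*u^2 + 25*v^2 + 1), 1/sqrt(25*u^2 + 25*v^2 + 1)), and the second partials r_uu, r_uv, r_vv. Take dot products:
  L(u, v) = r_uu · N̂ = 0,
  M(u, v) = r_uv · N̂ = 5/sqrt(25*u^2 + 25*v^2 + 1),
  N(u, v) = r_vv · N̂ = 0.
Evaluating at (u, v) = (3, -5/2):
  L = 0, M = 10*sqrt(1529)/1529, N = 0.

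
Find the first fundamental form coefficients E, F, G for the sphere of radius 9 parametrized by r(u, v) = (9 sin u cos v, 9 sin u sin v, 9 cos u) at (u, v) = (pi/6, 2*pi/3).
E = 81;  F = 0;  G = 81/4

Partials: r_u = (9*cos(u)*cos(v), 9*sin(v)*cos(u), -9*sin(u)), r_v = (-9*sin(u)*sin(v), 9*sin(u)*cos(v), 0). As functions of (u, v):
  E = r_u · r_u = 81,
  F = r_u · r_v = 0,
  G = r_v · r_v = 81*sin(u)^2.
Evaluating at (u, v) = (pi/6, 2*pi/3): E = 81, F = 0, G = 81/4.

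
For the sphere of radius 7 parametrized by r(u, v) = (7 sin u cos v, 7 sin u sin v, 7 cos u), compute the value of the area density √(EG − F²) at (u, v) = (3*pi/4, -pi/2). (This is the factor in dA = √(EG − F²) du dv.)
√(EG − F²)|_{(3*pi/4, -pi/2)} = 49*sqrt(2)/2

E = 49, F = 0, G = 49*sin(u)^2, so EG − F² = 2401*sin(u)^2. Taking the positive square root: √(EG − F²) = 49*Abs(sin(u)). At (u, v) = (3*pi/4, -pi/2): 49*sqrt(2)/2.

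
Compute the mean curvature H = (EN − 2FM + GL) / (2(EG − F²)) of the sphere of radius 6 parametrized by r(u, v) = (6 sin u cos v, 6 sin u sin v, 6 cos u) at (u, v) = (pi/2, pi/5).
H = -1/6

With E = 36, F = 0, G = 36*sin(u)^2, L = -6*sin(u)/Abs(sin(u)), M = 0, N = -6*sin(u)^3/Abs(sin(u)), assemble
  H = (EN − 2FM + GL) / (2(EG − F²)) = -sin(u)/(6*Abs(sin(u))).
At (u, v) = (pi/2, pi/5): H = -1/6.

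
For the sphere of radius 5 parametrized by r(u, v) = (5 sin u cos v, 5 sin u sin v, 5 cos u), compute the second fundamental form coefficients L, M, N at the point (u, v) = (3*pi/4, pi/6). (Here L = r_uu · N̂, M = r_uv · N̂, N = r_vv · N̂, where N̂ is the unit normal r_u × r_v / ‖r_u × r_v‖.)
L = -5;  M = 0;  N = -5/2

Compute the unit normal N̂(u, v) = (sin(u)^2*cos(v)/Abs(sin(u)), sin(u)^2*sin(v)/Abs(sin(u)), sin(2*u)/(2*Abs(sin(u)))), and the second partials r_uu, r_uv, r_vv. Take dot products:
  L(u, v) = r_uu · N̂ = -5*sin(u)/Abs(sin(u)),
  M(u, v) = r_uv · N̂ = 0,
  N(u, v) = r_vv · N̂ = -5*sin(u)^3/Abs(sin(u)).
Evaluating at (u, v) = (3*pi/4, pi/6):
  L = -5, M = 0, N = -5/2.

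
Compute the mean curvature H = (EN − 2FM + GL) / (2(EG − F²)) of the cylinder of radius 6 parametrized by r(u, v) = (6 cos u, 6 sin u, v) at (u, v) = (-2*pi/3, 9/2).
H = -1/12

With E = 36, F = 0, G = 1, L = -6, M = 0, N = 0, assemble
  H = (EN − 2FM + GL) / (2(EG − F²)) = -1/12.
At (u, v) = (-2*pi/3, 9/2): H = -1/12.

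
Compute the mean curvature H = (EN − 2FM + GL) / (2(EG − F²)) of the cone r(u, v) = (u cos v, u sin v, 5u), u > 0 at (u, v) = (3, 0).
H = 5*sqrt(26)/156

With E = 26, F = 0, G = u^2, L = 0, M = 0, N = 5*sqrt(26)*u^2/(26*Abs(u)), assemble
  H = (EN − 2FM + GL) / (2(EG − F²)) = 5*sqrt(26)/(52*Abs(u)).
At (u, v) = (3, 0): H = 5*sqrt(26)/156.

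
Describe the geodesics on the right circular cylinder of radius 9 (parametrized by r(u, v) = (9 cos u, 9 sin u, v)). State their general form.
The cylinder is flat (K = 0) and locally isometric to the plane via the development (u, v) ↦ (9 u, v). Geodesics are the pre-images of straight lines: circles (v constant), vertical lines (u constant), and helices (v = c · u + d) for constants c, d.

A right cylinder has E = 9², F = 0, G = 1, so EG − F² = 9², and L = −9, M = N = 0, giving K = (LN − M²)/(EG − F²) = 0 everywhere. A flat surface is locally isometric to the Euclidean plane via the map (u, v) ↦ (9 u, v). Straight lines in the (x̃, ỹ) plane pull back to: (a) horizontal circles (v = const), (b) vertical generators (u = const), and (c) helices (9 u tan θ = v, i.e. v = c · u + d).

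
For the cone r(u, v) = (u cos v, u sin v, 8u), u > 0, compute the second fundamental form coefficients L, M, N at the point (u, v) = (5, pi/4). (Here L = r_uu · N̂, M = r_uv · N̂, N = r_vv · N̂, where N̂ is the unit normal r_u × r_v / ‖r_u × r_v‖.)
L = 0;  M = 0;  N = 8*sqrt(65)/13

Compute the unit normal N̂(u, v) = (-8*sqrt(65)*u*cos(v)/(65*Abs(u)), -8*sqrt(65)*u*sin(v)/(65*Abs(u)), sqrt(65)*u/(65*Abs(u))), and the second partials r_uu, r_uv, r_vv. Take dot products:
  L(u, v) = r_uu · N̂ = 0,
  M(u, v) = r_uv · N̂ = 0,
  N(u, v) = r_vv · N̂ = 8*sqrt(65)*u^2/(65*Abs(u)).
Evaluating at (u, v) = (5, pi/4):
  L = 0, M = 0, N = 8*sqrt(65)/13.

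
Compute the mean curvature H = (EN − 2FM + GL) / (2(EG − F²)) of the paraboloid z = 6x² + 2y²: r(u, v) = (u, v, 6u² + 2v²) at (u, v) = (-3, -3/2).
H = 2816*sqrt(1333)/1776889

With E = 144*u^2 + 1, F = 48*u*v, G = 16*v^2 + 1, L = 12/sqrt(144*u^2 + 16*v^2 + 1), M = 0, N = 4/sqrt(144*u^2 + 16*v^2 + 1), assemble
  H = (EN − 2FM + GL) / (2(EG − F²)) = 8*(36*u^2 + 12*v^2 + 1)/(144*u^2 + 16*v^2 + 1)^(3/2).
At (u, v) = (-3, -3/2): H = 2816*sqrt(1333)/1776889.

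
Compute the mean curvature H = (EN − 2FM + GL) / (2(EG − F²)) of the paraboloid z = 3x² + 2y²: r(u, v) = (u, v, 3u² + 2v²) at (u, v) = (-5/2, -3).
H = 887*sqrt(370)/136900

With E = 36*u^2 + 1, F = 24*u*v, G = 16*v^2 + 1, L = 6/sqrt(36*u^2 + 16*v^2 + 1), M = 0, N = 4/sqrt(36*u^2 + 16*v^2 + 1), assemble
  H = (EN − 2FM + GL) / (2(EG − F²)) = (72*u^2 + 48*v^2 + 5)/(36*u^2 + 16*v^2 + 1)^(3/2).
At (u, v) = (-5/2, -3): H = 887*sqrt(370)/136900.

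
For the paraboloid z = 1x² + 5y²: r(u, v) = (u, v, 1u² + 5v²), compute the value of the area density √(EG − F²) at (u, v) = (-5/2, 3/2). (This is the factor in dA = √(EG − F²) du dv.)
√(EG − F²)|_{(-5/2, 3/2)} = sqrt(251)

E = 4*u^2 + 1, F = 20*u*v, G = 100*v^2 + 1, so EG − F² = 4*u^2 + 100*v^2 + 1. Taking the positive square root: √(EG − F²) = sqrt(4*u^2 + 100*v^2 + 1). At (u, v) = (-5/2, 3/2): sqrt(251).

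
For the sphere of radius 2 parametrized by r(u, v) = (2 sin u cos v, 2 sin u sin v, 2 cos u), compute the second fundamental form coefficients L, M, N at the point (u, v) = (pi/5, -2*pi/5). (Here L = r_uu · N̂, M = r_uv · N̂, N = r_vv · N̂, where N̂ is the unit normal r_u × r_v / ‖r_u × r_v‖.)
L = -2;  M = 0;  N = -5/4 + sqrt(5)/4

Compute the unit normal N̂(u, v) = (sin(u)^2*cos(v)/Abs(sin(u)), sin(u)^2*sin(v)/Abs(sin(u)), sin(2*u)/(2*Abs(sin(u)))), and the second partials r_uu, r_uv, r_vv. Take dot products:
  L(u, v) = r_uu · N̂ = -2*sin(u)/Abs(sin(u)),
  M(u, v) = r_uv · N̂ = 0,
  N(u, v) = r_vv · N̂ = -2*sin(u)^3/Abs(sin(u)).
Evaluating at (u, v) = (pi/5, -2*pi/5):
  L = -2, M = 0, N = -5/4 + sqrt(5)/4.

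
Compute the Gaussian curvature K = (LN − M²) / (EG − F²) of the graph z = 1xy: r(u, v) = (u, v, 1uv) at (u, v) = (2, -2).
K = -1/81

Coefficients of the first fundamental form: E = v^2 + 1, F = u*v, G = u^2 + 1.
Coefficients of the second fundamental form: L = 0, M = 1/sqrt(u^2 + v^2 + 1), N = 0.
Assemble K = (LN − M²)/(EG − F²) = 1/((u^2*v^2 - (u^2 + 1)*(v^2 + 1))*(u^2 + v^2 + 1)). At (u, v) = (2, -2): K = -1/81.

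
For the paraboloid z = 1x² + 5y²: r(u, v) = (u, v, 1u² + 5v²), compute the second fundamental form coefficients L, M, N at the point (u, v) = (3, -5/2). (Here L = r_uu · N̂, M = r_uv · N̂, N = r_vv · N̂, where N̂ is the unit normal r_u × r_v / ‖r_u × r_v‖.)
L = sqrt(662)/331;  M = 0;  N = 5*sqrt(662)/331

Compute the unit normal N̂(u, v) = (-2*u/sqrt(4*u^2 + 100*v^2 + 1), -10*v/sqrt(4*u^2 + 100*v^2 + 1), 1/sqrt(4*u^2 + 100*v^2 + 1)), and the second partials r_uu, r_uv, r_vv. Take dot products:
  L(u, v) = r_uu · N̂ = 2/sqrt(4*u^2 + 100*v^2 + 1),
  M(u, v) = r_uv · N̂ = 0,
  N(u, v) = r_vv · N̂ = 10/sqrt(4*u^2 + 100*v^2 + 1).
Evaluating at (u, v) = (3, -5/2):
  L = sqrt(662)/331, M = 0, N = 5*sqrt(662)/331.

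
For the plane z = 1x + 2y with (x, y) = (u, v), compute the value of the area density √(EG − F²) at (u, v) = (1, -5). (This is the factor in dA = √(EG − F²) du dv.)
√(EG − F²)|_{(1, -5)} = sqrt(6)

E = 2, F = 2, G = 5, so EG − F² = 6. Taking the positive square root: √(EG − F²) = sqrt(6). At (u, v) = (1, -5): sqrt(6).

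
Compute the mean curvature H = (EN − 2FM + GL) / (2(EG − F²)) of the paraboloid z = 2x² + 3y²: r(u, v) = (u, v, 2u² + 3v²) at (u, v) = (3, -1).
H = 509*sqrt(181)/32761

With E = 16*u^2 + 1, F = 24*u*v, G = 36*v^2 + 1, L = 4/sqrt(16*u^2 + 36*v^2 + 1), M = 0, N = 6/sqrt(16*u^2 + 36*v^2 + 1), assemble
  H = (EN − 2FM + GL) / (2(EG − F²)) = (48*u^2 + 72*v^2 + 5)/(16*u^2 + 36*v^2 + 1)^(3/2).
At (u, v) = (3, -1): H = 509*sqrt(181)/32761.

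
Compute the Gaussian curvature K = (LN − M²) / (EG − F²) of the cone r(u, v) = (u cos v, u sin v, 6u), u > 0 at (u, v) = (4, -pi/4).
K = 0

Coefficients of the first fundamental form: E = 37, F = 0, G = u^2.
Coefficients of the second fundamental form: L = 0, M = 0, N = 6*sqrt(37)*u^2/(37*Abs(u)).
Assemble K = (LN − M²)/(EG − F²) = 0. At (u, v) = (4, -pi/4): K = 0.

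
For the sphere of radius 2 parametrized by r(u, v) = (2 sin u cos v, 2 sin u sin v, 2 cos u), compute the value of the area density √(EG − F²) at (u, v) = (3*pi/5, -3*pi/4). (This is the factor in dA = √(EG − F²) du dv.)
√(EG − F²)|_{(3*pi/5, -3*pi/4)} = sqrt(2*sqrt(5) + 10)

E = 4, F = 0, G = 4*sin(u)^2, so EG − F² = 16*sin(u)^2. Taking the positive square root: √(EG − F²) = 4*Abs(sin(u)). At (u, v) = (3*pi/5, -3*pi/4): sqrt(2*sqrt(5) + 10).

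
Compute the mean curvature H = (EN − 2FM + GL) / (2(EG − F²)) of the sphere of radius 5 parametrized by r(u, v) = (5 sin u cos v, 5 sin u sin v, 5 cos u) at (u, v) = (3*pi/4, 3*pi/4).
H = -1/5

With E = 25, F = 0, G = 25*sin(u)^2, L = -5*sin(u)/Abs(sin(u)), M = 0, N = -5*sin(u)^3/Abs(sin(u)), assemble
  H = (EN − 2FM + GL) / (2(EG − F²)) = -sin(u)/(5*Abs(sin(u))).
At (u, v) = (3*pi/4, 3*pi/4): H = -1/5.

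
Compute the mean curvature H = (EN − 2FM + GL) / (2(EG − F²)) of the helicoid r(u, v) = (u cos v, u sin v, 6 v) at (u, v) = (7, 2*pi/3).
H = 0

With E = 1, F = 0, G = u^2 + 36, L = 0, M = -6/sqrt(u^2 + 36), N = 0, assemble
  H = (EN − 2FM + GL) / (2(EG − F²)) = 0.
At (u, v) = (7, 2*pi/3): H = 0.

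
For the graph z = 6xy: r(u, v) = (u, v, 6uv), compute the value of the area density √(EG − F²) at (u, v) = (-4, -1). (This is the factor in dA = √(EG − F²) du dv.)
√(EG − F²)|_{(-4, -1)} = sqrt(613)

E = 36*v^2 + 1, F = 36*u*v, G = 36*u^2 + 1, so EG − F² = 36*u^2 + 36*v^2 + 1. Taking the positive square root: √(EG − F²) = sqrt(36*u^2 + 36*v^2 + 1). At (u, v) = (-4, -1): sqrt(613).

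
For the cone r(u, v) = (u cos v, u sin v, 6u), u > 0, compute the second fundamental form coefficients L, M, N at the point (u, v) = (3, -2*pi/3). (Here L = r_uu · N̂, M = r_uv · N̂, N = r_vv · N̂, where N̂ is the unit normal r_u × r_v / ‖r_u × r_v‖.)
L = 0;  M = 0;  N = 18*sqrt(37)/37

Compute the unit normal N̂(u, v) = (-6*sqrt(37)*u*cos(v)/(37*Abs(u)), -6*sqrt(37)*u*sin(v)/(37*Abs(u)), sqrt(37)*u/(37*Abs(u))), and the second partials r_uu, r_uv, r_vv. Take dot products:
  L(u, v) = r_uu · N̂ = 0,
  M(u, v) = r_uv · N̂ = 0,
  N(u, v) = r_vv · N̂ = 6*sqrt(37)*u^2/(37*Abs(u)).
Evaluating at (u, v) = (3, -2*pi/3):
  L = 0, M = 0, N = 18*sqrt(37)/37.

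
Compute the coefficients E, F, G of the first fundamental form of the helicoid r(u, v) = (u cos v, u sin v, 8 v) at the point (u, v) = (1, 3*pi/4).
E = 1;  F = 0;  G = 65

Partials: r_u = (cos(v), sin(v), 0), r_v = (-u*sin(v), u*cos(v), 8). As functions of (u, v):
  E = r_u · r_u = 1,
  F = r_u · r_v = 0,
  G = r_v · r_v = u^2 + 64.
Evaluating at (u, v) = (1, 3*pi/4): E = 1, F = 0, G = 65.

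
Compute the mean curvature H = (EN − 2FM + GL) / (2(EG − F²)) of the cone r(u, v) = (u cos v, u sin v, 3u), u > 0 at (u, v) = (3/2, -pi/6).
H = sqrt(10)/10

With E = 10, F = 0, G = u^2, L = 0, M = 0, N = 3*sqrt(10)*u^2/(10*Abs(u)), assemble
  H = (EN − 2FM + GL) / (2(EG − F²)) = 3*sqrt(10)/(20*Abs(u)).
At (u, v) = (3/2, -pi/6): H = sqrt(10)/10.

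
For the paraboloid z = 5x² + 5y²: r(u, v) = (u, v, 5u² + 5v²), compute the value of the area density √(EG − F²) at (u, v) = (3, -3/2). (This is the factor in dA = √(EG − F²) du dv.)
√(EG − F²)|_{(3, -3/2)} = sqrt(1126)

E = 100*u^2 + 1, F = 100*u*v, G = 100*v^2 + 1, so EG − F² = 100*u^2 + 100*v^2 + 1. Taking the positive square root: √(EG − F²) = sqrt(100*u^2 + 100*v^2 + 1). At (u, v) = (3, -3/2): sqrt(1126).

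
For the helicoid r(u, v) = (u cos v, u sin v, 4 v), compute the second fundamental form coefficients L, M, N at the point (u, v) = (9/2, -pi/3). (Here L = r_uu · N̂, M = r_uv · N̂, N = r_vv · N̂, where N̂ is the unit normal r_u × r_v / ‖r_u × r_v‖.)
L = 0;  M = -8*sqrt(145)/145;  N = 0

Compute the unit normal N̂(u, v) = (4*sin(v)/sqrt(u^2 + 16), -4*cos(v)/sqrt(u^2 + 16), u/sqrt(u^2 + 16)), and the second partials r_uu, r_uv, r_vv. Take dot products:
  L(u, v) = r_uu · N̂ = 0,
  M(u, v) = r_uv · N̂ = -4/sqrt(u^2 + 16),
  N(u, v) = r_vv · N̂ = 0.
Evaluating at (u, v) = (9/2, -pi/3):
  L = 0, M = -8*sqrt(145)/145, N = 0.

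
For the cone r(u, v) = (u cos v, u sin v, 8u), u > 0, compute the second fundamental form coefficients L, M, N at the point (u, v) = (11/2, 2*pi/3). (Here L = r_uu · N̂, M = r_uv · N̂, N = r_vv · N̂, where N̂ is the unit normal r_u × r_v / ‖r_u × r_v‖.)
L = 0;  M = 0;  N = 44*sqrt(65)/65

Compute the unit normal N̂(u, v) = (-8*sqrt(65)*u*cos(v)/(65*Abs(u)), -8*sqrt(65)*u*sin(v)/(65*Abs(u)), sqrt(65)*u/(65*Abs(u))), and the second partials r_uu, r_uv, r_vv. Take dot products:
  L(u, v) = r_uu · N̂ = 0,
  M(u, v) = r_uv · N̂ = 0,
  N(u, v) = r_vv · N̂ = 8*sqrt(65)*u^2/(65*Abs(u)).
Evaluating at (u, v) = (11/2, 2*pi/3):
  L = 0, M = 0, N = 44*sqrt(65)/65.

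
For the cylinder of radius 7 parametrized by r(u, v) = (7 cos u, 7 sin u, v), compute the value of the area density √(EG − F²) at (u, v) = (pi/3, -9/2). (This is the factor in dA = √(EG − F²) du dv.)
√(EG − F²)|_{(pi/3, -9/2)} = 7

E = 49, F = 0, G = 1, so EG − F² = 49. Taking the positive square root: √(EG − F²) = 7. At (u, v) = (pi/3, -9/2): 7.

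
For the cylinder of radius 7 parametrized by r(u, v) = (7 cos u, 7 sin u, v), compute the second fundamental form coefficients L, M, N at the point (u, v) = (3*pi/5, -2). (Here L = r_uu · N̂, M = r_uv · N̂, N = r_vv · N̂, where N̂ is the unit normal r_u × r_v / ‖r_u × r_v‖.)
L = -7;  M = 0;  N = 0

Compute the unit normal N̂(u, v) = (cos(u), sin(u), 0), and the second partials r_uu, r_uv, r_vv. Take dot products:
  L(u, v) = r_uu · N̂ = -7,
  M(u, v) = r_uv · N̂ = 0,
  N(u, v) = r_vv · N̂ = 0.
Evaluating at (u, v) = (3*pi/5, -2):
  L = -7, M = 0, N = 0.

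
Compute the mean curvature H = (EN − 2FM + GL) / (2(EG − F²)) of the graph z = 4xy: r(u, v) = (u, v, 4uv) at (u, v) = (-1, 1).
H = 64*sqrt(33)/1089

With E = 16*v^2 + 1, F = 16*u*v, G = 16*u^2 + 1, L = 0, M = 4/sqrt(16*u^2 + 16*v^2 + 1), N = 0, assemble
  H = (EN − 2FM + GL) / (2(EG − F²)) = -64*u*v/(16*u^2 + 16*v^2 + 1)^(3/2).
At (u, v) = (-1, 1): H = 64*sqrt(33)/1089.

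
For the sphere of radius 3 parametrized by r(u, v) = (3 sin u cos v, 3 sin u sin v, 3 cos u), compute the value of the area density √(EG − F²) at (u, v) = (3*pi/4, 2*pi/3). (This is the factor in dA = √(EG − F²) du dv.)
√(EG − F²)|_{(3*pi/4, 2*pi/3)} = 9*sqrt(2)/2

E = 9, F = 0, G = 9*sin(u)^2, so EG − F² = 81*sin(u)^2. Taking the positive square root: √(EG − F²) = 9*Abs(sin(u)). At (u, v) = (3*pi/4, 2*pi/3): 9*sqrt(2)/2.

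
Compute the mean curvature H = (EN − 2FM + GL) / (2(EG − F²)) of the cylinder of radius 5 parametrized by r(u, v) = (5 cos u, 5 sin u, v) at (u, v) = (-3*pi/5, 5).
H = -1/10

With E = 25, F = 0, G = 1, L = -5, M = 0, N = 0, assemble
  H = (EN − 2FM + GL) / (2(EG − F²)) = -1/10.
At (u, v) = (-3*pi/5, 5): H = -1/10.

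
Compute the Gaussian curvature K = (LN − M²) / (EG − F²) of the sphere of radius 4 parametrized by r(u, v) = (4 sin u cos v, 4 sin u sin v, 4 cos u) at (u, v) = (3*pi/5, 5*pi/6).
K = 1/16

Coefficients of the first fundamental form: E = 16, F = 0, G = 16*sin(u)^2.
Coefficients of the second fundamental form: L = -4*sin(u)/Abs(sin(u)), M = 0, N = -4*sin(u)^3/Abs(sin(u)).
Assemble K = (LN − M²)/(EG − F²) = 1/16. At (u, v) = (3*pi/5, 5*pi/6): K = 1/16.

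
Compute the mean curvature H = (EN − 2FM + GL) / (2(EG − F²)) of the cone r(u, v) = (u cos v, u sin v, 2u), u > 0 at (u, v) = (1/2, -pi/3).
H = 2*sqrt(5)/5

With E = 5, F = 0, G = u^2, L = 0, M = 0, N = 2*sqrt(5)*u^2/(5*Abs(u)), assemble
  H = (EN − 2FM + GL) / (2(EG − F²)) = sqrt(5)/(5*Abs(u)).
At (u, v) = (1/2, -pi/3): H = 2*sqrt(5)/5.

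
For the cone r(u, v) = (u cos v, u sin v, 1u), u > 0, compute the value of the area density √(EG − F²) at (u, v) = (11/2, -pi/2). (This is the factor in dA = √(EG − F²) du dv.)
√(EG − F²)|_{(11/2, -pi/2)} = 11*sqrt(2)/2

E = 2, F = 0, G = u^2, so EG − F² = 2*u^2. Taking the positive square root: √(EG − F²) = sqrt(2)*Abs(u). At (u, v) = (11/2, -pi/2): 11*sqrt(2)/2.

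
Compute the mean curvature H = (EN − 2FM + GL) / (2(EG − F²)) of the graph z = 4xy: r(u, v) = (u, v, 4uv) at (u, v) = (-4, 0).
H = 0

With E = 16*v^2 + 1, F = 16*u*v, G = 16*u^2 + 1, L = 0, M = 4/sqrt(16*u^2 + 16*v^2 + 1), N = 0, assemble
  H = (EN − 2FM + GL) / (2(EG − F²)) = -64*u*v/(16*u^2 + 16*v^2 + 1)^(3/2).
At (u, v) = (-4, 0): H = 0.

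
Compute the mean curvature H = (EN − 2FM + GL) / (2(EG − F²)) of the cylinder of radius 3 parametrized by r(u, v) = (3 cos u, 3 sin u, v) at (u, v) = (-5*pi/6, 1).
H = -1/6

With E = 9, F = 0, G = 1, L = -3, M = 0, N = 0, assemble
  H = (EN − 2FM + GL) / (2(EG − F²)) = -1/6.
At (u, v) = (-5*pi/6, 1): H = -1/6.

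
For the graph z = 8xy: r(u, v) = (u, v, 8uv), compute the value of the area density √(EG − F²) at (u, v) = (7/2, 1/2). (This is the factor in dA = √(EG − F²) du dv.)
√(EG − F²)|_{(7/2, 1/2)} = 3*sqrt(89)

E = 64*v^2 + 1, F = 64*u*v, G = 64*u^2 + 1, so EG − F² = 64*u^2 + 64*v^2 + 1. Taking the positive square root: √(EG − F²) = sqrt(64*u^2 + 64*v^2 + 1). At (u, v) = (7/2, 1/2): 3*sqrt(89).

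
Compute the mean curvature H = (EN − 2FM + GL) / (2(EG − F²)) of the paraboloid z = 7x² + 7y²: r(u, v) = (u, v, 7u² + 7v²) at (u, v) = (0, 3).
H = 12362*sqrt(1765)/3115225

With E = 196*u^2 + 1, F = 196*u*v, G = 196*v^2 + 1, L = 14/sqrt(196*u^2 + 196*v^2 + 1), M = 0, N = 14/sqrt(196*u^2 + 196*v^2 + 1), assemble
  H = (EN − 2FM + GL) / (2(EG − F²)) = 14*(98*u^2 + 98*v^2 + 1)/(196*u^2 + 196*v^2 + 1)^(3/2).
At (u, v) = (0, 3): H = 12362*sqrt(1765)/3115225.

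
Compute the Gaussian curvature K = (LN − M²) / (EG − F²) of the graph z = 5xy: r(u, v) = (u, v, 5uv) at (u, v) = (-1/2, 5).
K = -400/6395841

Coefficients of the first fundamental form: E = 25*v^2 + 1, F = 25*u*v, G = 25*u^2 + 1.
Coefficients of the second fundamental form: L = 0, M = 5/sqrt(25*u^2 + 25*v^2 + 1), N = 0.
Assemble K = (LN − M²)/(EG − F²) = -25/(625*u^4 + 1250*u^2*v^2 + 50*u^2 + 625*v^4 + 50*v^2 + 1). At (u, v) = (-1/2, 5): K = -400/6395841.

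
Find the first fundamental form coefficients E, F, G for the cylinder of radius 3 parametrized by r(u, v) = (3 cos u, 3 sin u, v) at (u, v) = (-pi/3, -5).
E = 9;  F = 0;  G = 1

Partials: r_u = (-3*sin(u), 3*cos(u), 0), r_v = (0, 0, 1). As functions of (u, v):
  E = r_u · r_u = 9,
  F = r_u · r_v = 0,
  G = r_v · r_v = 1.
Evaluating at (u, v) = (-pi/3, -5): E = 9, F = 0, G = 1.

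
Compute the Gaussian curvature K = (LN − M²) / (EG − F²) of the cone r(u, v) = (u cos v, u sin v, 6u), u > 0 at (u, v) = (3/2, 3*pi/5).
K = 0

Coefficients of the first fundamental form: E = 37, F = 0, G = u^2.
Coefficients of the second fundamental form: L = 0, M = 0, N = 6*sqrt(37)*u^2/(37*Abs(u)).
Assemble K = (LN − M²)/(EG − F²) = 0. At (u, v) = (3/2, 3*pi/5): K = 0.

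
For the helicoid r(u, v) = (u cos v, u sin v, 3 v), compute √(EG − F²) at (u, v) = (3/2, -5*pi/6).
√(EG − F²)|_{(3/2, -5*pi/6)} = 3*sqrt(5)/2

E = 1, F = 0, G = u^2 + 9; EG − F² = u^2 + 9; √(EG − F²) = sqrt(u^2 + 9). At the given point: 3*sqrt(5)/2.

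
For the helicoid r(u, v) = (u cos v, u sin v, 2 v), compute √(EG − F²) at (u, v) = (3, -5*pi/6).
√(EG − F²)|_{(3, -5*pi/6)} = sqrt(13)

E = 1, F = 0, G = u^2 + 4; EG − F² = u^2 + 4; √(EG − F²) = sqrt(u^2 + 4). At the given point: sqrt(13).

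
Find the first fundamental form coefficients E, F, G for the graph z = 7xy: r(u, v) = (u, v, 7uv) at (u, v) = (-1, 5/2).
E = 1229/4;  F = -245/2;  G = 50

Partials: r_u = (1, 0, 7*v), r_v = (0, 1, 7*u). As functions of (u, v):
  E = r_u · r_u = 49*v^2 + 1,
  F = r_u · r_v = 49*u*v,
  G = r_v · r_v = 49*u^2 + 1.
Evaluating at (u, v) = (-1, 5/2): E = 1229/4, F = -245/2, G = 50.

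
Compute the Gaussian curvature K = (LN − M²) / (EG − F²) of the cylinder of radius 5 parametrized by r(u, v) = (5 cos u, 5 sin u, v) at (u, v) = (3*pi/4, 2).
K = 0

Coefficients of the first fundamental form: E = 25, F = 0, G = 1.
Coefficients of the second fundamental form: L = -5, M = 0, N = 0.
Assemble K = (LN − M²)/(EG − F²) = 0. At (u, v) = (3*pi/4, 2): K = 0.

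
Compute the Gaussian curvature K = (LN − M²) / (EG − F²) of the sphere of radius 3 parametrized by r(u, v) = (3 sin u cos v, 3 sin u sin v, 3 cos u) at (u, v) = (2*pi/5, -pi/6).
K = 1/9

Coefficients of the first fundamental form: E = 9, F = 0, G = 9*sin(u)^2.
Coefficients of the second fundamental form: L = -3*sin(u)/Abs(sin(u)), M = 0, N = -3*sin(u)^3/Abs(sin(u)).
Assemble K = (LN − M²)/(EG − F²) = 1/9. At (u, v) = (2*pi/5, -pi/6): K = 1/9.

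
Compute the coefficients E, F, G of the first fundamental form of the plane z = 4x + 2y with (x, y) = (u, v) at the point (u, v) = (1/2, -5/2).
E = 17;  F = 8;  G = 5

Partials: r_u = (1, 0, 4), r_v = (0, 1, 2). As functions of (u, v):
  E = r_u · r_u = 17,
  F = r_u · r_v = 8,
  G = r_v · r_v = 5.
Evaluating at (u, v) = (1/2, -5/2): E = 17, F = 8, G = 5.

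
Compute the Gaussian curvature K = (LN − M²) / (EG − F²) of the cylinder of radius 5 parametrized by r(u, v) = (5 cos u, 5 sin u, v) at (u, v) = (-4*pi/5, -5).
K = 0

Coefficients of the first fundamental form: E = 25, F = 0, G = 1.
Coefficients of the second fundamental form: L = -5, M = 0, N = 0.
Assemble K = (LN − M²)/(EG − F²) = 0. At (u, v) = (-4*pi/5, -5): K = 0.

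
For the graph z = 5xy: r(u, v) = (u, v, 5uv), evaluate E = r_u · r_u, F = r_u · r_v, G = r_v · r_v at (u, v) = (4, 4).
E = 401;  F = 400;  G = 401

Partials: r_u = (1, 0, 5*v), r_v = (0, 1, 5*u). As functions of (u, v):
  E = r_u · r_u = 25*v^2 + 1,
  F = r_u · r_v = 25*u*v,
  G = r_v · r_v = 25*u^2 + 1.
Evaluating at (u, v) = (4, 4): E = 401, F = 400, G = 401.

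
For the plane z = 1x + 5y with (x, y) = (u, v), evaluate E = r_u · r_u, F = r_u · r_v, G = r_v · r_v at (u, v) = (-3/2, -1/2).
E = 2;  F = 5;  G = 26

Partials: r_u = (1, 0, 1), r_v = (0, 1, 5). As functions of (u, v):
  E = r_u · r_u = 2,
  F = r_u · r_v = 5,
  G = r_v · r_v = 26.
Evaluating at (u, v) = (-3/2, -1/2): E = 2, F = 5, G = 26.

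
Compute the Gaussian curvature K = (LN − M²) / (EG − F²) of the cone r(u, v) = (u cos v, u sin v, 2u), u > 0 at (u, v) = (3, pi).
K = 0

Coefficients of the first fundamental form: E = 5, F = 0, G = u^2.
Coefficients of the second fundamental form: L = 0, M = 0, N = 2*sqrt(5)*u^2/(5*Abs(u)).
Assemble K = (LN − M²)/(EG − F²) = 0. At (u, v) = (3, pi): K = 0.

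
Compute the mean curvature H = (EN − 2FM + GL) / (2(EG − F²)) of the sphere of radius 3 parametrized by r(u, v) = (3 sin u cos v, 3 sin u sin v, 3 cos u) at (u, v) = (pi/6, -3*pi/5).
H = -1/3

With E = 9, F = 0, G = 9*sin(u)^2, L = -3*sin(u)/Abs(sin(u)), M = 0, N = -3*sin(u)^3/Abs(sin(u)), assemble
  H = (EN − 2FM + GL) / (2(EG − F²)) = -sin(u)/(3*Abs(sin(u))).
At (u, v) = (pi/6, -3*pi/5): H = -1/3.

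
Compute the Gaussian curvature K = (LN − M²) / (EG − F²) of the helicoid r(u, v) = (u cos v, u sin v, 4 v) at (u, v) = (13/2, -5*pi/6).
K = -256/54289

Coefficients of the first fundamental form: E = 1, F = 0, G = u^2 + 16.
Coefficients of the second fundamental form: L = 0, M = -4/sqrt(u^2 + 16), N = 0.
Assemble K = (LN − M²)/(EG − F²) = -16/(u^2 + 16)^2. At (u, v) = (13/2, -5*pi/6): K = -256/54289.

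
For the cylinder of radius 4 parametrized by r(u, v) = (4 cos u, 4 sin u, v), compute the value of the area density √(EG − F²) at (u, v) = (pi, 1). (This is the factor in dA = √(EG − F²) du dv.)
√(EG − F²)|_{(pi, 1)} = 4

E = 16, F = 0, G = 1, so EG − F² = 16. Taking the positive square root: √(EG − F²) = 4. At (u, v) = (pi, 1): 4.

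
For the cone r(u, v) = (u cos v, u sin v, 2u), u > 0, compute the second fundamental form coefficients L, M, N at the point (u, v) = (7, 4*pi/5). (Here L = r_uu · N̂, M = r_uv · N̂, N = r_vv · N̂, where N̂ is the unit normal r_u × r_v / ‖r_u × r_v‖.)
L = 0;  M = 0;  N = 14*sqrt(5)/5

Compute the unit normal N̂(u, v) = (-2*sqrt(5)*u*cos(v)/(5*Abs(u)), -2*sqrt(5)*u*sin(v)/(5*Abs(u)), sqrt(5)*u/(5*Abs(u))), and the second partials r_uu, r_uv, r_vv. Take dot products:
  L(u, v) = r_uu · N̂ = 0,
  M(u, v) = r_uv · N̂ = 0,
  N(u, v) = r_vv · N̂ = 2*sqrt(5)*u^2/(5*Abs(u)).
Evaluating at (u, v) = (7, 4*pi/5):
  L = 0, M = 0, N = 14*sqrt(5)/5.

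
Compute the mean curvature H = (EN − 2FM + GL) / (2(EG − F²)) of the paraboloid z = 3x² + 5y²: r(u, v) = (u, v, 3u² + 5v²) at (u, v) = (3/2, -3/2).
H = 1088*sqrt(307)/94249

With E = 36*u^2 + 1, F = 60*u*v, G = 100*v^2 + 1, L = 6/sqrt(36*u^2 + 100*v^2 + 1), M = 0, N = 10/sqrt(36*u^2 + 100*v^2 + 1), assemble
  H = (EN − 2FM + GL) / (2(EG − F²)) = 4*(45*u^2 + 75*v^2 + 2)/(36*u^2 + 100*v^2 + 1)^(3/2).
At (u, v) = (3/2, -3/2): H = 1088*sqrt(307)/94249.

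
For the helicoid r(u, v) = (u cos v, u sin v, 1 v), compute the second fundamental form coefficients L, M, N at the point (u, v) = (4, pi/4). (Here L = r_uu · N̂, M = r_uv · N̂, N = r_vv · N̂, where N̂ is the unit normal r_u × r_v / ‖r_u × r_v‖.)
L = 0;  M = -sqrt(17)/17;  N = 0

Compute the unit normal N̂(u, v) = (sin(v)/sqrt(u^2 + 1), -cos(v)/sqrt(u^2 + 1), u/sqrt(u^2 + 1)), and the second partials r_uu, r_uv, r_vv. Take dot products:
  L(u, v) = r_uu · N̂ = 0,
  M(u, v) = r_uv · N̂ = -1/sqrt(u^2 + 1),
  N(u, v) = r_vv · N̂ = 0.
Evaluating at (u, v) = (4, pi/4):
  L = 0, M = -sqrt(17)/17, N = 0.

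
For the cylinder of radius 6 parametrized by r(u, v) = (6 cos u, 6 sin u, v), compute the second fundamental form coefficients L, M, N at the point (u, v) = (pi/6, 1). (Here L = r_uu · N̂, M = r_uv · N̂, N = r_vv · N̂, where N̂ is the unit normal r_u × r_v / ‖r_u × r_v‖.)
L = -6;  M = 0;  N = 0

Compute the unit normal N̂(u, v) = (cos(u), sin(u), 0), and the second partials r_uu, r_uv, r_vv. Take dot products:
  L(u, v) = r_uu · N̂ = -6,
  M(u, v) = r_uv · N̂ = 0,
  N(u, v) = r_vv · N̂ = 0.
Evaluating at (u, v) = (pi/6, 1):
  L = -6, M = 0, N = 0.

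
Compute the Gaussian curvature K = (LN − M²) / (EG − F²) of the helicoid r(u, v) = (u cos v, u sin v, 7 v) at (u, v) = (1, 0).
K = -49/2500

Coefficients of the first fundamental form: E = 1, F = 0, G = u^2 + 49.
Coefficients of the second fundamental form: L = 0, M = -7/sqrt(u^2 + 49), N = 0.
Assemble K = (LN − M²)/(EG − F²) = -49/(u^2 + 49)^2. At (u, v) = (1, 0): K = -49/2500.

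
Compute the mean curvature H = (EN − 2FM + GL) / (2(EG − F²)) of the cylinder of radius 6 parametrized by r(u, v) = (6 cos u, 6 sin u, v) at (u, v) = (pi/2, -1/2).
H = -1/12

With E = 36, F = 0, G = 1, L = -6, M = 0, N = 0, assemble
  H = (EN − 2FM + GL) / (2(EG − F²)) = -1/12.
At (u, v) = (pi/2, -1/2): H = -1/12.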